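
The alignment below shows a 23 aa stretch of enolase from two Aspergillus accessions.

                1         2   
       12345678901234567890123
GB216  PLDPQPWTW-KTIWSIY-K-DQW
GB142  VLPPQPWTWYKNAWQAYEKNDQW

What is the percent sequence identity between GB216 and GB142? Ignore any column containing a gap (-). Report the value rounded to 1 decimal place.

70.0%

Excluding the 3 gap columns leaves 20 comparable sites.
Mismatches occur at site 1 (P/V), site 3 (D/P), site 12 (T/N), site 13 (I/A), site 15 (S/Q), site 16 (I/A).
14 of the 20 comparable sites match, so the percent identity is 14/20 × 100 = 70.0%.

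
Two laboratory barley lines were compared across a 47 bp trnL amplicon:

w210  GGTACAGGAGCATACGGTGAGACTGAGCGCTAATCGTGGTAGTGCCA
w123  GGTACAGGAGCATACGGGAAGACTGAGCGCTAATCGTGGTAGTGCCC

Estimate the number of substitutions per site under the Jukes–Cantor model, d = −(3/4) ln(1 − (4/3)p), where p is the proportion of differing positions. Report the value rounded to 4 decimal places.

The sequences differ at positions 18 (T/G), 19 (G/A), 47 (A/C).
p = 3/47 = 0.063830.
d = −0.75 · ln(1 − (4/3)·0.063830) = −0.75 · ln(0.914893) = −0.75 · (-0.088948) = 0.0667.

0.0667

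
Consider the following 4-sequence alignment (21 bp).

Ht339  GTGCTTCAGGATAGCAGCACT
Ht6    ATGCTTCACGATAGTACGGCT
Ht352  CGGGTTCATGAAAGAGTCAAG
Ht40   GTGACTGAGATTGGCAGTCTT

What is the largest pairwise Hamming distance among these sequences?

17

Pairwise Hamming distances:
  Ht339 vs Ht6: 6
  Ht339 vs Ht352: 10
  Ht339 vs Ht40: 9
  Ht6 vs Ht352: 12
  Ht6 vs Ht40: 13
  Ht352 vs Ht40: 17
The largest is 17, between Ht352 and Ht40.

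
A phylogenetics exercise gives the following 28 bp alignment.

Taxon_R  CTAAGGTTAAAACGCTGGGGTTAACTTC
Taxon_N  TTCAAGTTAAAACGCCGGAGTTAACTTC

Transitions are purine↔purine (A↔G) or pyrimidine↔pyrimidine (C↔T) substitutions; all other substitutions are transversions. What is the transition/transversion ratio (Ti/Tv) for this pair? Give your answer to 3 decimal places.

4.000

Differing sites — 1:C/T (Ti); 3:A/C (Tv); 5:G/A (Ti); 16:T/C (Ti); 19:G/A (Ti).
Of the 5 differences, 4 transitions and 1 transversion, so Ti/Tv = 4/1 = 4.000.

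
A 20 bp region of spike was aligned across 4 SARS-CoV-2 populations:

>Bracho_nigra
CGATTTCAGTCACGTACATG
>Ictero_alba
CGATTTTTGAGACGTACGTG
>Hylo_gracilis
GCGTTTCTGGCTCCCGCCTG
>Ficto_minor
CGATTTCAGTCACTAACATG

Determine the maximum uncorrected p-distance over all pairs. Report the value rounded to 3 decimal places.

Pairwise Hamming distances:
  Bracho_nigra vs Ictero_alba: 5
  Bracho_nigra vs Hylo_gracilis: 10
  Bracho_nigra vs Ficto_minor: 2
  Ictero_alba vs Hylo_gracilis: 11
  Ictero_alba vs Ficto_minor: 7
  Hylo_gracilis vs Ficto_minor: 10
The largest is 11 mismatches, between Ictero_alba and Hylo_gracilis; p = 11/20 = 0.550.

0.550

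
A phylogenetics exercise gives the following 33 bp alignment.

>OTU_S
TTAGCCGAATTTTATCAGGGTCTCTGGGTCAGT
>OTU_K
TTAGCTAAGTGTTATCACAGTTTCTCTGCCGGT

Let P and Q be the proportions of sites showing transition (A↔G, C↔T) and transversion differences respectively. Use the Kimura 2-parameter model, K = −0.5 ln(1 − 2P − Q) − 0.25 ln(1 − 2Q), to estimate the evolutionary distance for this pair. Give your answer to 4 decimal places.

Differing sites — 6:C/T (Ti); 7:G/A (Ti); 9:A/G (Ti); 11:T/G (Tv); 18:G/C (Tv); 19:G/A (Ti); 22:C/T (Ti); 26:G/C (Tv); 27:G/T (Tv); 29:T/C (Ti); 31:A/G (Ti).
Of the 11 differences, 7 transitions and 4 transversions over 33 sites: P = 7/33 = 0.212121, Q = 4/33 = 0.121212.
d = −0.5·ln(0.454546) − 0.25·ln(0.757576) = −0.5·(-0.788456) − 0.25·(-0.277631) = 0.4636.

0.4636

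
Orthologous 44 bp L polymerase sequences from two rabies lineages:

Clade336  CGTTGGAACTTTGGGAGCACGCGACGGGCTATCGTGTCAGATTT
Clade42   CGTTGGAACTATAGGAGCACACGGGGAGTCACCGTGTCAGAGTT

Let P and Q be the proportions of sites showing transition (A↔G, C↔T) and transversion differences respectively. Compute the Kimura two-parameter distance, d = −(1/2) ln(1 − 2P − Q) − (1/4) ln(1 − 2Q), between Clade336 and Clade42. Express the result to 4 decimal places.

0.2808

The sequences differ at positions 11 (T/A, transversion), 13 (G/A, transition), 21 (G/A, transition), 24 (A/G, transition), 25 (C/G, transversion), 27 (G/A, transition), 29 (C/T, transition), 30 (T/C, transition), 32 (T/C, transition), 42 (T/G, transversion).
Of the 10 differences, 7 transitions and 3 transversions over 44 sites: P = 7/44 = 0.159091, Q = 3/44 = 0.068182.
d = −0.5·ln(0.613636) − 0.25·ln(0.863636) = −0.5·(-0.488353) − 0.25·(-0.146604) = 0.2808.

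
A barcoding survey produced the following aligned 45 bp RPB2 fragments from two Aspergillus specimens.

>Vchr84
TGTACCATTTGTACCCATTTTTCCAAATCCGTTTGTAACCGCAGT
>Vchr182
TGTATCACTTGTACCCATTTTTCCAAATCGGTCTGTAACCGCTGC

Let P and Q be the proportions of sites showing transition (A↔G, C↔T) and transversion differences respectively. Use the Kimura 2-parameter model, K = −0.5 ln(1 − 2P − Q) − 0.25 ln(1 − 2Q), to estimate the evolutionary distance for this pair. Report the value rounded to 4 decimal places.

Differing sites — 5:C/T (Ti); 8:T/C (Ti); 30:C/G (Tv); 33:T/C (Ti); 43:A/T (Tv); 45:T/C (Ti).
Of the 6 differences, 4 transitions and 2 transversions over 45 sites: P = 4/45 = 0.088889, Q = 2/45 = 0.044444.
d = −0.5·ln(0.777778) − 0.25·ln(0.911112) = −0.5·(-0.251314) − 0.25·(-0.093089) = 0.1489.

0.1489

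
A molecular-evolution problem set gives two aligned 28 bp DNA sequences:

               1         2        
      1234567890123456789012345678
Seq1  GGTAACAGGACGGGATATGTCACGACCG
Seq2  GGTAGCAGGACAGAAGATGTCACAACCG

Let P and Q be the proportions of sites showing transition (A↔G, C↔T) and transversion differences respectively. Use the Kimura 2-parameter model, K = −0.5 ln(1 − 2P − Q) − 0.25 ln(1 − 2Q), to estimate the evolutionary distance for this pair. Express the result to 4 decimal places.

0.2124

Mismatches occur at site 5 (A↔G, transition), site 12 (G↔A, transition), site 14 (G↔A, transition), site 16 (T↔G, transversion), site 24 (G↔A, transition).
Of the 5 differences, 4 transitions and 1 transversion over 28 sites: P = 4/28 = 0.142857, Q = 1/28 = 0.035714.
d = −0.5·ln(0.678572) − 0.25·ln(0.928572) = −0.5·(-0.387765) − 0.25·(-0.074107) = 0.2124.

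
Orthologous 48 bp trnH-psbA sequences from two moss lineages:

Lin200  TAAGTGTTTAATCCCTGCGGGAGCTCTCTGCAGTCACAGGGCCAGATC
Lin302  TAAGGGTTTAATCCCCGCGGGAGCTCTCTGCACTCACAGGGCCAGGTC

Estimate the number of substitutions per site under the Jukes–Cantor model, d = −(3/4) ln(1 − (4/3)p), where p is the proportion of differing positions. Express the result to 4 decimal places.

0.0883

The sequences differ at positions 5 (T/G), 16 (T/C), 33 (G/C), 46 (A/G).
p = 4/48 = 0.083333.
d = −0.75 · ln(1 − (4/3)·0.083333) = −0.75 · ln(0.888889) = −0.75 · (-0.117783) = 0.0883.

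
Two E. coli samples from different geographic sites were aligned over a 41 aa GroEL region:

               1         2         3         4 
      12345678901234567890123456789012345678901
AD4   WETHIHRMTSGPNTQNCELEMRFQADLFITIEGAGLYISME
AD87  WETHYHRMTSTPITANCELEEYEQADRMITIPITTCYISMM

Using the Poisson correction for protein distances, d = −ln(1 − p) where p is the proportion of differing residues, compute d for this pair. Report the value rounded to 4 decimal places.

0.4555

The sequences differ at positions 5 (I/Y), 11 (G/T), 13 (N/I), 15 (Q/A), 21 (M/E), 22 (R/Y), 23 (F/E), 27 (L/R), 28 (F/M), 32 (E/P), 33 (G/I), 34 (A/T), 35 (G/T), 36 (L/C), 41 (E/M).
p = 15/41 = 0.365854.
d = −ln(1 − 0.365854) = −ln(0.634146) = 0.4555.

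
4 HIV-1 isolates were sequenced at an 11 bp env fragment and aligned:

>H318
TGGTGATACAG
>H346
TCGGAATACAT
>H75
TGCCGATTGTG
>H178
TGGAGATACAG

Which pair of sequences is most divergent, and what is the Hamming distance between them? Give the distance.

8

Pairwise Hamming distances:
  H318 vs H346: 4
  H318 vs H75: 5
  H318 vs H178: 1
  H346 vs H75: 8
  H346 vs H178: 4
  H75 vs H178: 5
The largest is 8, between H346 and H75.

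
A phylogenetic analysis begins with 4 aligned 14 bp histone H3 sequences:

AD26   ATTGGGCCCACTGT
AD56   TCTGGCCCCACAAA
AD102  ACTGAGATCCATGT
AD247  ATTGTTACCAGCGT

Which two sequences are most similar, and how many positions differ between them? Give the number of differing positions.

5

Pairwise Hamming distances:
  AD26 vs AD56: 6
  AD26 vs AD102: 6
  AD26 vs AD247: 5
  AD56 vs AD102: 10
  AD56 vs AD247: 9
  AD102 vs AD247: 7
The smallest is 5, between AD26 and AD247.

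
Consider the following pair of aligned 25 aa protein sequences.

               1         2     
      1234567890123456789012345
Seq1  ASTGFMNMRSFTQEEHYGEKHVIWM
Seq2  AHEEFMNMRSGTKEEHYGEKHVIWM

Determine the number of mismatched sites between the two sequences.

5

The sequences differ at positions 2 (S/H), 3 (T/E), 4 (G/E), 11 (F/G), 13 (Q/K).
That gives 5 mismatches out of 25 aligned sites, so the Hamming distance is 5.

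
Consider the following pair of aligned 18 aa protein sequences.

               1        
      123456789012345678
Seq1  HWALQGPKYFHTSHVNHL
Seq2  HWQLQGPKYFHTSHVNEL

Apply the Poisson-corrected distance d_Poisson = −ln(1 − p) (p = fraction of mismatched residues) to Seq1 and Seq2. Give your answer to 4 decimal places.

The sequences differ at positions 3 (A/Q), 17 (H/E).
p = 2/18 = 0.111111.
d = −ln(1 − 0.111111) = −ln(0.888889) = 0.1178.

0.1178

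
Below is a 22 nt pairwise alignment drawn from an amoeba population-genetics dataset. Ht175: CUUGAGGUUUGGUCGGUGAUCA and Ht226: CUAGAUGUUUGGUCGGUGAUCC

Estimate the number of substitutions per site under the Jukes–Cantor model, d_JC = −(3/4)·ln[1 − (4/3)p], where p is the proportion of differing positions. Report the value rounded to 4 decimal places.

Differing sites — 3:U/A; 6:G/U; 22:A/C.
p = 3/22 = 0.136364.
d = −0.75 · ln(1 − (4/3)·0.136364) = −0.75 · ln(0.818181) = −0.75 · (-0.200672) = 0.1505.

0.1505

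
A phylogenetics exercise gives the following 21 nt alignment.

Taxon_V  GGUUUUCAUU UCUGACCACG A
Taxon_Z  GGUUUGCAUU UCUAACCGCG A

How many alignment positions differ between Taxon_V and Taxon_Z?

3

Differing sites — 6:U/G; 14:G/A; 18:A/G.
That gives 3 mismatches out of 21 aligned sites, so the Hamming distance is 3.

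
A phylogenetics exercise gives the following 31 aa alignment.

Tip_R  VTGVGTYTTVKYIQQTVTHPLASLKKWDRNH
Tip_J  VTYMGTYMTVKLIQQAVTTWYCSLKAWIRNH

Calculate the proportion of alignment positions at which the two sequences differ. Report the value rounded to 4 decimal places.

Mismatches occur at site 3 (G/Y), site 4 (V/M), site 8 (T/M), site 12 (Y/L), site 16 (T/A), site 19 (H/T), site 20 (P/W), site 21 (L/Y), site 22 (A/C), site 26 (K/A), site 28 (D/I).
There are 11 differences over 31 sites, so p = 11/31 = 0.3548.

0.3548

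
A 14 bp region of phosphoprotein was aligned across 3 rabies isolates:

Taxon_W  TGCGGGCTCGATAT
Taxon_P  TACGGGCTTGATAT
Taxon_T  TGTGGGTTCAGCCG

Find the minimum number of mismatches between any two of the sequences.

2

Pairwise Hamming distances:
  Taxon_W vs Taxon_P: 2
  Taxon_W vs Taxon_T: 7
  Taxon_P vs Taxon_T: 9
The smallest is 2, between Taxon_W and Taxon_P.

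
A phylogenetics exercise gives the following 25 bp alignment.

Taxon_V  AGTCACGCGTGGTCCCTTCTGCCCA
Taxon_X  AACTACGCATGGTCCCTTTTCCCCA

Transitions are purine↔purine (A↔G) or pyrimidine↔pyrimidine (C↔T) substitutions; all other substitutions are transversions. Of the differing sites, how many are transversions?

Mismatches occur at site 2 (G→A, transition), site 3 (T→C, transition), site 4 (C→T, transition), site 9 (G→A, transition), site 19 (C→T, transition), site 21 (G→C, transversion).
Of the 6 differences, 5 transitions and 1 transversion, so the answer is 1.

1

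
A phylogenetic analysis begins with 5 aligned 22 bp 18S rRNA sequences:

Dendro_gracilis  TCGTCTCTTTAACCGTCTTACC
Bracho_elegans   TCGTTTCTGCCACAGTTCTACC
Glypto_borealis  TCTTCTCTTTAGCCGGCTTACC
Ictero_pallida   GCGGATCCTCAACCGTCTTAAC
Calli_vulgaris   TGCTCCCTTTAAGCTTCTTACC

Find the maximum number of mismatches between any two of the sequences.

Pairwise Hamming distances:
  Dendro_gracilis vs Bracho_elegans: 7
  Dendro_gracilis vs Glypto_borealis: 3
  Dendro_gracilis vs Ictero_pallida: 6
  Dendro_gracilis vs Calli_vulgaris: 5
  Bracho_elegans vs Glypto_borealis: 10
  Bracho_elegans vs Ictero_pallida: 10
  Bracho_elegans vs Calli_vulgaris: 12
  Glypto_borealis vs Ictero_pallida: 9
  Glypto_borealis vs Calli_vulgaris: 7
  Ictero_pallida vs Calli_vulgaris: 11
The largest is 12, between Bracho_elegans and Calli_vulgaris.

12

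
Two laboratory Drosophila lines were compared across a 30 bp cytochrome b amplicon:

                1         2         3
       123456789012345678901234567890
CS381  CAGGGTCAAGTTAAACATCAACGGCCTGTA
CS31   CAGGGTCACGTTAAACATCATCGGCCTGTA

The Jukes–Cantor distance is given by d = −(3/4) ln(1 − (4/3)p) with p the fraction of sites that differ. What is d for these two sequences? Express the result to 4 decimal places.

0.0698

Mismatches occur at site 9 (A→C), site 21 (A→T).
p = 2/30 = 0.066667.
d = −0.75 · ln(1 − (4/3)·0.066667) = −0.75 · ln(0.911111) = −0.75 · (-0.093091) = 0.0698.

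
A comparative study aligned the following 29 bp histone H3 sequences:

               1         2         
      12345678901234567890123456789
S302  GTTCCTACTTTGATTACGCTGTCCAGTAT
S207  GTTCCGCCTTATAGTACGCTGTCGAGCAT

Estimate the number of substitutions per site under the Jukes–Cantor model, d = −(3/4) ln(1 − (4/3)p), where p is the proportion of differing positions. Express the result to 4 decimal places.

0.2913

Differing sites — 6:T/G; 7:A/C; 11:T/A; 12:G/T; 14:T/G; 24:C/G; 27:T/C.
p = 7/29 = 0.241379.
d = −0.75 · ln(1 − (4/3)·0.241379) = −0.75 · ln(0.678161) = −0.75 · (-0.388371) = 0.2913.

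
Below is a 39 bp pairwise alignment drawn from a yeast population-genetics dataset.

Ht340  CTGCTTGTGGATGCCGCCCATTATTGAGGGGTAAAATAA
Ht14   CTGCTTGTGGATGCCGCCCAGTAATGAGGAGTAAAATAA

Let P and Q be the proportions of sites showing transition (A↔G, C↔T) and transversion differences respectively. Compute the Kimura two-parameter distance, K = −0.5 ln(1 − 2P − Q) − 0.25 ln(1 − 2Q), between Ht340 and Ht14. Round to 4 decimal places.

Differing sites — 21:T/G (Tv); 24:T/A (Tv); 30:G/A (Ti).
Of the 3 differences, 1 transition and 2 transversions over 39 sites: P = 1/39 = 0.025641, Q = 2/39 = 0.051282.
d = −0.5·ln(0.897436) − 0.25·ln(0.897436) = −0.5·(-0.108213) − 0.25·(-0.108213) = 0.0812.

0.0812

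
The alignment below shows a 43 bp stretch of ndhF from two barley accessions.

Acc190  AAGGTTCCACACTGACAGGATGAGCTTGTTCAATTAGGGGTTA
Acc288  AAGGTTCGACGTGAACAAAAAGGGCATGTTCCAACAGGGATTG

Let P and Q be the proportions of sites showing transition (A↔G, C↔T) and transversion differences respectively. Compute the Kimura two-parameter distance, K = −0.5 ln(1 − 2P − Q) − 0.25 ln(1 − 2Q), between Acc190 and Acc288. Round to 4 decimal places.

0.4902

Mismatches occur at site 8 (C↔G, transversion), site 11 (A↔G, transition), site 12 (C↔T, transition), site 13 (T↔G, transversion), site 14 (G↔A, transition), site 18 (G↔A, transition), site 19 (G↔A, transition), site 21 (T↔A, transversion), site 23 (A↔G, transition), site 26 (T↔A, transversion), site 32 (A↔C, transversion), site 34 (T↔A, transversion), site 35 (T↔C, transition), site 40 (G↔A, transition), site 43 (A↔G, transition).
Of the 15 differences, 9 transitions and 6 transversions over 43 sites: P = 9/43 = 0.209302, Q = 6/43 = 0.139535.
d = −0.5·ln(0.441861) − 0.25·ln(0.720930) = −0.5·(-0.816760) − 0.25·(-0.327213) = 0.4902.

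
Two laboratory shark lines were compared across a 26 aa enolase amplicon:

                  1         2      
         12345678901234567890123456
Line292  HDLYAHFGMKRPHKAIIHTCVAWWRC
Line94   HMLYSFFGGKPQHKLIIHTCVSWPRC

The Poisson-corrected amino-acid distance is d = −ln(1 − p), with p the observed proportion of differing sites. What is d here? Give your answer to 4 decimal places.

Differing sites — 2:D/M; 5:A/S; 6:H/F; 9:M/G; 11:R/P; 12:P/Q; 15:A/L; 22:A/S; 24:W/P.
p = 9/26 = 0.346154.
d = −ln(1 − 0.346154) = −ln(0.653846) = 0.4249.

0.4249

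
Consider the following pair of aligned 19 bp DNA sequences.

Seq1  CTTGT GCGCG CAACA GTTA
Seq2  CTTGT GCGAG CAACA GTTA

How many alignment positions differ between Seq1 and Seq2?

1

A single mismatch occurs at site 9 (C→A).
That gives 1 mismatch out of 19 aligned sites, so the Hamming distance is 1.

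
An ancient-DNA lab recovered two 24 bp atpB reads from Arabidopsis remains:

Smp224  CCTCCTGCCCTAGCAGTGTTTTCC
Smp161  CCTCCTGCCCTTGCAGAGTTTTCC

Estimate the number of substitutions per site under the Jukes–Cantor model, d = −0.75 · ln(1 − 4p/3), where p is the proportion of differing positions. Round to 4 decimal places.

Mismatches occur at site 12 (A/T), site 17 (T/A).
p = 2/24 = 0.083333.
d = −0.75 · ln(1 − (4/3)·0.083333) = −0.75 · ln(0.888889) = −0.75 · (-0.117783) = 0.0883.

0.0883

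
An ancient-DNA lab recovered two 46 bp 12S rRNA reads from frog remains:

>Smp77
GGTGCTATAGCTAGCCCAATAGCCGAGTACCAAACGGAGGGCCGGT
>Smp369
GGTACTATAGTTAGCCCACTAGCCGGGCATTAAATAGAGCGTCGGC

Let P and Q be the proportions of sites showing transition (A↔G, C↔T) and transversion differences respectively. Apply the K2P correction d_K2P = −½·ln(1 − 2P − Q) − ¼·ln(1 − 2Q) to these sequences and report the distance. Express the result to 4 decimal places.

0.3480

Differing sites — 4:G/A (Ti); 11:C/T (Ti); 19:A/C (Tv); 26:A/G (Ti); 28:T/C (Ti); 30:C/T (Ti); 31:C/T (Ti); 35:C/T (Ti); 36:G/A (Ti); 40:G/C (Tv); 42:C/T (Ti); 46:T/C (Ti).
Of the 12 differences, 10 transitions and 2 transversions over 46 sites: P = 10/46 = 0.217391, Q = 2/46 = 0.043478.
d = −0.5·ln(0.521740) − 0.25·ln(0.913044) = −0.5·(-0.650586) − 0.25·(-0.090971) = 0.3480.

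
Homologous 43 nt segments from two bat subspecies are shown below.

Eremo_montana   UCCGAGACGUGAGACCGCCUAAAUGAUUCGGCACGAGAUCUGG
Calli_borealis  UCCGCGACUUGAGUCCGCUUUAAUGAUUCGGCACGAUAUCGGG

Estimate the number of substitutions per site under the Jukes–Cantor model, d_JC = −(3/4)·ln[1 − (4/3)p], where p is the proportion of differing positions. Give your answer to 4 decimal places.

0.1835

Mismatches occur at site 5 (A↔C), site 9 (G↔U), site 14 (A↔U), site 19 (C↔U), site 21 (A↔U), site 37 (G↔U), site 41 (U↔G).
p = 7/43 = 0.162791.
d = −0.75 · ln(1 − (4/3)·0.162791) = −0.75 · ln(0.782945) = −0.75 · (-0.244693) = 0.1835.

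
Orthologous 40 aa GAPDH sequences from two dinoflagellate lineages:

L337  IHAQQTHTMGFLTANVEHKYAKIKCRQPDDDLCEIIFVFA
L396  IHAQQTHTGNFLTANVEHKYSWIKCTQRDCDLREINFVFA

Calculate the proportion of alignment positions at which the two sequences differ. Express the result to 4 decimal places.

0.2250

Mismatches occur at site 9 (M/G), site 10 (G/N), site 21 (A/S), site 22 (K/W), site 26 (R/T), site 28 (P/R), site 30 (D/C), site 33 (C/R), site 36 (I/N).
There are 9 differences over 40 sites, so p = 9/40 = 0.2250.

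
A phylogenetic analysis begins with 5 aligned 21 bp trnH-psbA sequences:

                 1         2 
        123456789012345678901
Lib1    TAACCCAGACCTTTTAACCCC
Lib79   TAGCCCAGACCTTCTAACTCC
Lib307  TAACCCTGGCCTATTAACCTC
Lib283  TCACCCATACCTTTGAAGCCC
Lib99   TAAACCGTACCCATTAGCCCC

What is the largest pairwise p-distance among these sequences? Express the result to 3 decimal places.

0.429

Pairwise Hamming distances:
  Lib1 vs Lib79: 3
  Lib1 vs Lib307: 4
  Lib1 vs Lib283: 4
  Lib1 vs Lib99: 6
  Lib79 vs Lib307: 7
  Lib79 vs Lib283: 7
  Lib79 vs Lib99: 9
  Lib307 vs Lib283: 8
  Lib307 vs Lib99: 7
  Lib283 vs Lib99: 8
The largest is 9 mismatches, between Lib79 and Lib99; p = 9/21 = 0.429.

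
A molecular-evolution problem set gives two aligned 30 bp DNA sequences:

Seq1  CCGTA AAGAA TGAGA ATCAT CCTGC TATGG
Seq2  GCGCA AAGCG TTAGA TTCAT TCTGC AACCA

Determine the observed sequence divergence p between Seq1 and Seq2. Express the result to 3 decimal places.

0.367

Mismatches occur at site 1 (C→G), site 4 (T→C), site 9 (A→C), site 10 (A→G), site 12 (G→T), site 16 (A→T), site 21 (C→T), site 26 (T→A), site 28 (T→C), site 29 (G→C), site 30 (G→A).
There are 11 differences over 30 sites, so p = 11/30 = 0.367.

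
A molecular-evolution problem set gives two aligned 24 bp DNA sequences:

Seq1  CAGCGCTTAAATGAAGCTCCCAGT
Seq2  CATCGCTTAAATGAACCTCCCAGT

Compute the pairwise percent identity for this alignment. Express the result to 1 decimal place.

91.7%

Differing sites — 3:G/T; 16:G/C.
22 of the 24 sites match, so the percent identity is 22/24 × 100 = 91.7%.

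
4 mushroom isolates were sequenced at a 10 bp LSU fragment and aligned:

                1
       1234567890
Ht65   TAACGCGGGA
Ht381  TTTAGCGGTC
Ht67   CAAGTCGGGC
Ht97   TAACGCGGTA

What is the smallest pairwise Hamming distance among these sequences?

Pairwise Hamming distances:
  Ht65 vs Ht381: 5
  Ht65 vs Ht67: 4
  Ht65 vs Ht97: 1
  Ht381 vs Ht67: 6
  Ht381 vs Ht97: 4
  Ht67 vs Ht97: 5
The smallest is 1, between Ht65 and Ht97.

1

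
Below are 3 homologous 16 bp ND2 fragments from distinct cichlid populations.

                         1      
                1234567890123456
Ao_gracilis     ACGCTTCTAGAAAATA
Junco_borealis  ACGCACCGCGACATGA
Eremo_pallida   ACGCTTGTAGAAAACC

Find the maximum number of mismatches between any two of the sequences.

Pairwise Hamming distances:
  Ao_gracilis vs Junco_borealis: 7
  Ao_gracilis vs Eremo_pallida: 3
  Junco_borealis vs Eremo_pallida: 9
The largest is 9, between Junco_borealis and Eremo_pallida.

9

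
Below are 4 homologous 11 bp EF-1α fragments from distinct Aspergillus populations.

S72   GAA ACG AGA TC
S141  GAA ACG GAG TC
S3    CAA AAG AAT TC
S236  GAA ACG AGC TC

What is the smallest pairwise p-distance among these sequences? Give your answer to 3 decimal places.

0.091

Pairwise Hamming distances:
  S72 vs S141: 3
  S72 vs S3: 4
  S72 vs S236: 1
  S141 vs S3: 4
  S141 vs S236: 3
  S3 vs S236: 4
The smallest is 1 mismatch, between S72 and S236; p = 1/11 = 0.091.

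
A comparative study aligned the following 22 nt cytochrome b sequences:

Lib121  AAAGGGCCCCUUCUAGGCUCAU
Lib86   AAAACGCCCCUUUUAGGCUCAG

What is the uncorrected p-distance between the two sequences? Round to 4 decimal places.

Differing sites — 4:G/A; 5:G/C; 13:C/U; 22:U/G.
There are 4 differences over 22 sites, so p = 4/22 = 0.1818.

0.1818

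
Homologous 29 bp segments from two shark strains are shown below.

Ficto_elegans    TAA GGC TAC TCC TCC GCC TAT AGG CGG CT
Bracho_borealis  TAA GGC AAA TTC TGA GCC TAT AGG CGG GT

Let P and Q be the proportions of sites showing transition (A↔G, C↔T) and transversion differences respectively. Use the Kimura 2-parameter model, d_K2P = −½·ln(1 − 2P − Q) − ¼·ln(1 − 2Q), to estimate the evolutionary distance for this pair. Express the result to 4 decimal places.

0.2438

Mismatches occur at site 7 (T→A, transversion), site 9 (C→A, transversion), site 11 (C→T, transition), site 14 (C→G, transversion), site 15 (C→A, transversion), site 28 (C→G, transversion).
Of the 6 differences, 1 transition and 5 transversions over 29 sites: P = 1/29 = 0.034483, Q = 5/29 = 0.172414.
d = −0.5·ln(0.758620) − 0.25·ln(0.655172) = −0.5·(-0.276254) − 0.25·(-0.422857) = 0.2438.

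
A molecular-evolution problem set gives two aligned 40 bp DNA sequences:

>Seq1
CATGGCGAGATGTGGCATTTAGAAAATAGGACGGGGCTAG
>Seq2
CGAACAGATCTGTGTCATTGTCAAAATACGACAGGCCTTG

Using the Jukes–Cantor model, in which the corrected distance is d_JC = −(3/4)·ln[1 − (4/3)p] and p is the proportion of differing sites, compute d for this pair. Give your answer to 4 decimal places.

0.5199

Differing sites — 2:A/G; 3:T/A; 4:G/A; 5:G/C; 6:C/A; 9:G/T; 10:A/C; 15:G/T; 20:T/G; 21:A/T; 22:G/C; 29:G/C; 33:G/A; 36:G/C; 39:A/T.
p = 15/40 = 0.375000.
d = −0.75 · ln(1 − (4/3)·0.375000) = −0.75 · ln(0.500000) = −0.75 · (-0.693147) = 0.5199.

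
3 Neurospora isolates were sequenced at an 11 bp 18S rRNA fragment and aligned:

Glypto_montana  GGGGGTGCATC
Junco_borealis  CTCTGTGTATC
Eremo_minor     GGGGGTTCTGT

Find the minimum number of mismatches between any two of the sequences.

Pairwise Hamming distances:
  Glypto_montana vs Junco_borealis: 5
  Glypto_montana vs Eremo_minor: 4
  Junco_borealis vs Eremo_minor: 9
The smallest is 4, between Glypto_montana and Eremo_minor.

4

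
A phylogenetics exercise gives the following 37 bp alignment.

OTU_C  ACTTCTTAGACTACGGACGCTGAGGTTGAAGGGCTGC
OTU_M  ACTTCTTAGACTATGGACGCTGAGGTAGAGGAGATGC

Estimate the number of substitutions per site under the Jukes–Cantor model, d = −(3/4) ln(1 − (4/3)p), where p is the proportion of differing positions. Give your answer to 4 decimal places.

The sequences differ at positions 14 (C/T), 27 (T/A), 30 (A/G), 32 (G/A), 34 (C/A).
p = 5/37 = 0.135135.
d = −0.75 · ln(1 − (4/3)·0.135135) = −0.75 · ln(0.819820) = −0.75 · (-0.198670) = 0.1490.

0.1490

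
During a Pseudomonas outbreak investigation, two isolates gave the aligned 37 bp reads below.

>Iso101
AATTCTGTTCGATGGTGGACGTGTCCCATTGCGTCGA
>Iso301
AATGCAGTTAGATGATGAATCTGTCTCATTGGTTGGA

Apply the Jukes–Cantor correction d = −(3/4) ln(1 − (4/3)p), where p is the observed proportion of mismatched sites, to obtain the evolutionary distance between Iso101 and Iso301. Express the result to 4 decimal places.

0.3786

Differing sites — 4:T/G; 6:T/A; 10:C/A; 15:G/A; 18:G/A; 20:C/T; 21:G/C; 26:C/T; 32:C/G; 33:G/T; 35:C/G.
p = 11/37 = 0.297297.
d = −0.75 · ln(1 − (4/3)·0.297297) = −0.75 · ln(0.603604) = −0.75 · (-0.504837) = 0.3786.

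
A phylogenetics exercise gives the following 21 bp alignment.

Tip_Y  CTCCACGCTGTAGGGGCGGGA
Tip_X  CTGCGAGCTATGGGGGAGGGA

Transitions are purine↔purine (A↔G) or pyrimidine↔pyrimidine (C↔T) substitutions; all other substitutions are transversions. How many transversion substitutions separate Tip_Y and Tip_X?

3

The sequences differ at positions 3 (C/G, transversion), 5 (A/G, transition), 6 (C/A, transversion), 10 (G/A, transition), 12 (A/G, transition), 17 (C/A, transversion).
Of the 6 differences, 3 transitions and 3 transversions, so the answer is 3.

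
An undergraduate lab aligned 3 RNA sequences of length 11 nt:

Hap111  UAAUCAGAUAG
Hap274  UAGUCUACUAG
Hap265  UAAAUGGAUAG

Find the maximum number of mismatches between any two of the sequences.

Pairwise Hamming distances:
  Hap111 vs Hap274: 4
  Hap111 vs Hap265: 3
  Hap274 vs Hap265: 6
The largest is 6, between Hap274 and Hap265.

6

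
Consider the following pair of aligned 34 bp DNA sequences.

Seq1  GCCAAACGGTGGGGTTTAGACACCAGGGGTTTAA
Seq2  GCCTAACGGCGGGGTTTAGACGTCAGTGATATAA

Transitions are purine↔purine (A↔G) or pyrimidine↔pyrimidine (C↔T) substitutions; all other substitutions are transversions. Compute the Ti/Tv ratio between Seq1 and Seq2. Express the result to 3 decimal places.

The sequences differ at positions 4 (A/T, transversion), 10 (T/C, transition), 22 (A/G, transition), 23 (C/T, transition), 27 (G/T, transversion), 29 (G/A, transition), 31 (T/A, transversion).
Of the 7 differences, 4 transitions and 3 transversions, so Ti/Tv = 4/3 = 1.333.

1.333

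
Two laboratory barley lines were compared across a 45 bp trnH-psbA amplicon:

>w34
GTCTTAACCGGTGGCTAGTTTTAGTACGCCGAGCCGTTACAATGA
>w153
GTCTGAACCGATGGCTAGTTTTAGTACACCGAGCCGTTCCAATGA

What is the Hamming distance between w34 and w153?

4

Differing sites — 5:T/G; 11:G/A; 28:G/A; 39:A/C.
That gives 4 mismatches out of 45 aligned sites, so the Hamming distance is 4.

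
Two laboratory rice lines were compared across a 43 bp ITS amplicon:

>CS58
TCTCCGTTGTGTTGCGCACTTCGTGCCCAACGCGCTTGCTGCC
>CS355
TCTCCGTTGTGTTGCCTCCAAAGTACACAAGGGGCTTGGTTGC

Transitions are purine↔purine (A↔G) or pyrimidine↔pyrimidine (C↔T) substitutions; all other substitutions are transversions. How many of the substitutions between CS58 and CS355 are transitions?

2

The sequences differ at positions 16 (G/C, transversion), 17 (C/T, transition), 18 (A/C, transversion), 20 (T/A, transversion), 21 (T/A, transversion), 22 (C/A, transversion), 25 (G/A, transition), 27 (C/A, transversion), 31 (C/G, transversion), 33 (C/G, transversion), 39 (C/G, transversion), 41 (G/T, transversion), 42 (C/G, transversion).
Of the 13 differences, 2 transitions and 11 transversions, so the answer is 2.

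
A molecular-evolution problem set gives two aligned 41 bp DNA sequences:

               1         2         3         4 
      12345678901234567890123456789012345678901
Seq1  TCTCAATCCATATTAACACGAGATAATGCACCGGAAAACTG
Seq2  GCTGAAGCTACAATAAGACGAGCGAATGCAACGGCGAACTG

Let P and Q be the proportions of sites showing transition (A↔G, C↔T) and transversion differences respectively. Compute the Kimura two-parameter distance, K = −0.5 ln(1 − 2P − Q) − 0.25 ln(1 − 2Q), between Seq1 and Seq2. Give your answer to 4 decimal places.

The sequences differ at positions 1 (T/G, transversion), 4 (C/G, transversion), 7 (T/G, transversion), 9 (C/T, transition), 11 (T/C, transition), 13 (T/A, transversion), 17 (C/G, transversion), 23 (A/C, transversion), 24 (T/G, transversion), 31 (C/A, transversion), 35 (A/C, transversion), 36 (A/G, transition).
Of the 12 differences, 3 transitions and 9 transversions over 41 sites: P = 3/41 = 0.073171, Q = 9/41 = 0.219512.
d = −0.5·ln(0.634146) − 0.25·ln(0.560976) = −0.5·(-0.455476) − 0.25·(-0.578077) = 0.3723.

0.3723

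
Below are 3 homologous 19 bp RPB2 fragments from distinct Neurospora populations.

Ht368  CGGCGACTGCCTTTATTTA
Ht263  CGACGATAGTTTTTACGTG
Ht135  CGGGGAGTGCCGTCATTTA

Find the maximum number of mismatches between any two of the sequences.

11

Pairwise Hamming distances:
  Ht368 vs Ht263: 8
  Ht368 vs Ht135: 4
  Ht263 vs Ht135: 11
The largest is 11, between Ht263 and Ht135.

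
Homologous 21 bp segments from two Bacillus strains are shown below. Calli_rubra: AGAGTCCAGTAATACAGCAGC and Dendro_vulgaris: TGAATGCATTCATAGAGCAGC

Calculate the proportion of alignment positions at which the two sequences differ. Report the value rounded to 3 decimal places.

The sequences differ at positions 1 (A/T), 4 (G/A), 6 (C/G), 9 (G/T), 11 (A/C), 15 (C/G).
There are 6 differences over 21 sites, so p = 6/21 = 0.286.

0.286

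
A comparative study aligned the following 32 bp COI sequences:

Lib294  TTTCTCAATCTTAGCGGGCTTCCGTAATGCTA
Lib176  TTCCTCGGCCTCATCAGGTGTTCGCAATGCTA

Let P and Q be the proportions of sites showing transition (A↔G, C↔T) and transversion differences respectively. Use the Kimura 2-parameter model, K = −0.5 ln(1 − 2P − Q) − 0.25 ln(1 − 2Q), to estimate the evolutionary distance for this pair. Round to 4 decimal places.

Differing sites — 3:T/C (Ti); 7:A/G (Ti); 8:A/G (Ti); 9:T/C (Ti); 12:T/C (Ti); 14:G/T (Tv); 16:G/A (Ti); 19:C/T (Ti); 20:T/G (Tv); 22:C/T (Ti); 25:T/C (Ti).
Of the 11 differences, 9 transitions and 2 transversions over 32 sites: P = 9/32 = 0.281250, Q = 2/32 = 0.062500.
d = −0.5·ln(0.375000) − 0.25·ln(0.875000) = −0.5·(-0.980829) − 0.25·(-0.133531) = 0.5238.

0.5238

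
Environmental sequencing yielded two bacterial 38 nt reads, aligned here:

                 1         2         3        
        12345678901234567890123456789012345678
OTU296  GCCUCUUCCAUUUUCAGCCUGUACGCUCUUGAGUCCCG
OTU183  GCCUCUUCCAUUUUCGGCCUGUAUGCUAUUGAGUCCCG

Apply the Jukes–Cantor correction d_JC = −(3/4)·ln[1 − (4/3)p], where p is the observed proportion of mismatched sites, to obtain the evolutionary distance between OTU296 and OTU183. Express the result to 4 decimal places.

0.0834

The sequences differ at positions 16 (A/G), 24 (C/U), 28 (C/A).
p = 3/38 = 0.078947.
d = −0.75 · ln(1 − (4/3)·0.078947) = −0.75 · ln(0.894737) = −0.75 · (-0.111225) = 0.0834.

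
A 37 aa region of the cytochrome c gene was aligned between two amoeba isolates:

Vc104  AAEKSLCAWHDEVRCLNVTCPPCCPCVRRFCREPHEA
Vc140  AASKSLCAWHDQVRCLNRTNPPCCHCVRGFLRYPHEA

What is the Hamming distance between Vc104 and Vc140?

8

Differing sites — 3:E/S; 12:E/Q; 18:V/R; 20:C/N; 25:P/H; 29:R/G; 31:C/L; 33:E/Y.
That gives 8 mismatches out of 37 aligned sites, so the Hamming distance is 8.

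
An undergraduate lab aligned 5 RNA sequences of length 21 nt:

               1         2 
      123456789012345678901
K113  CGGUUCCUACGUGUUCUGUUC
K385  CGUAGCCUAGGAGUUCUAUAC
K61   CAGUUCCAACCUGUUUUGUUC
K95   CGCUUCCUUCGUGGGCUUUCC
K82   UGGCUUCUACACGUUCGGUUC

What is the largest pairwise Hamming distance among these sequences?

Pairwise Hamming distances:
  K113 vs K385: 7
  K113 vs K61: 4
  K113 vs K95: 6
  K113 vs K82: 6
  K385 vs K61: 11
  K385 vs K95: 10
  K385 vs K82: 11
  K61 vs K95: 10
  K61 vs K82: 9
  K95 vs K82: 12
The largest is 12, between K95 and K82.

12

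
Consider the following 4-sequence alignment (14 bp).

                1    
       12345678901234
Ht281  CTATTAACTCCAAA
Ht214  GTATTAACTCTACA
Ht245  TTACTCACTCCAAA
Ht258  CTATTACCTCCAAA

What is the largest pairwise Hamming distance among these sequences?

Pairwise Hamming distances:
  Ht281 vs Ht214: 3
  Ht281 vs Ht245: 3
  Ht281 vs Ht258: 1
  Ht214 vs Ht245: 5
  Ht214 vs Ht258: 4
  Ht245 vs Ht258: 4
The largest is 5, between Ht214 and Ht245.

5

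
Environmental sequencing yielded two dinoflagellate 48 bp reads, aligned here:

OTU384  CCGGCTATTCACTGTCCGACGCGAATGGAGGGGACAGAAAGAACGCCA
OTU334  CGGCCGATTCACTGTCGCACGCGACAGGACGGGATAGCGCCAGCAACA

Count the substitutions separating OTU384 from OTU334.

The sequences differ at positions 2 (C/G), 4 (G/C), 6 (T/G), 17 (C/G), 18 (G/C), 25 (A/C), 26 (T/A), 30 (G/C), 35 (C/T), 38 (A/C), 39 (A/G), 40 (A/C), 41 (G/C), 43 (A/G), 45 (G/A), 46 (C/A).
That gives 16 mismatches out of 48 aligned sites, so the Hamming distance is 16.

16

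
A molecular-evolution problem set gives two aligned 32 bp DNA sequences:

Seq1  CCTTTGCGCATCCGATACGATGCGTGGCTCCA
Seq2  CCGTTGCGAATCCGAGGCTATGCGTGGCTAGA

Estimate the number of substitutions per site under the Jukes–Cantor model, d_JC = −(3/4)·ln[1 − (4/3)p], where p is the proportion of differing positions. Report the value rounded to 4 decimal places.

0.2586

Mismatches occur at site 3 (T→G), site 9 (C→A), site 16 (T→G), site 17 (A→G), site 19 (G→T), site 30 (C→A), site 31 (C→G).
p = 7/32 = 0.218750.
d = −0.75 · ln(1 − (4/3)·0.218750) = −0.75 · ln(0.708333) = −0.75 · (-0.344841) = 0.2586.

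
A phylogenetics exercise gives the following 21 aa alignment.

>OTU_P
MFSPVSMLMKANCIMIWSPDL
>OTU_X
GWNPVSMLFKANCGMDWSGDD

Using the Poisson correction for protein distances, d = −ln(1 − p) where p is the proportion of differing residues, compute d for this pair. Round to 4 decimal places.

0.4796

The sequences differ at positions 1 (M/G), 2 (F/W), 3 (S/N), 9 (M/F), 14 (I/G), 16 (I/D), 19 (P/G), 21 (L/D).
p = 8/21 = 0.380952.
d = −ln(1 − 0.380952) = −ln(0.619048) = 0.4796.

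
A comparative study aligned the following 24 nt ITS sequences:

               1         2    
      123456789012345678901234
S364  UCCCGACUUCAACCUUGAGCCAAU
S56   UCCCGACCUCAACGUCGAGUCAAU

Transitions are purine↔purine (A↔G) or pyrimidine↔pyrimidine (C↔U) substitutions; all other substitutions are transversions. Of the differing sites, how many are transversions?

Mismatches occur at site 8 (U→C, transition), site 14 (C→G, transversion), site 16 (U→C, transition), site 20 (C→U, transition).
Of the 4 differences, 3 transitions and 1 transversion, so the answer is 1.

1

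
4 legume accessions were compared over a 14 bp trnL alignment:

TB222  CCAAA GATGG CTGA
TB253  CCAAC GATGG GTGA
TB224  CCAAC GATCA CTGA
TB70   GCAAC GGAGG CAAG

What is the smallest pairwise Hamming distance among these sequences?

Pairwise Hamming distances:
  TB222 vs TB253: 2
  TB222 vs TB224: 3
  TB222 vs TB70: 7
  TB253 vs TB224: 3
  TB253 vs TB70: 7
  TB224 vs TB70: 8
The smallest is 2, between TB222 and TB253.

2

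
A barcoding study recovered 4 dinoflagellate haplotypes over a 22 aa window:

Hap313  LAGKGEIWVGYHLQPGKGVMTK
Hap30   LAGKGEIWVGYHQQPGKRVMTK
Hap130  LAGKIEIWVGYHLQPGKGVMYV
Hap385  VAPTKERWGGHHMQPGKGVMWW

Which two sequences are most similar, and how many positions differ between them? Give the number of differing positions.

2

Pairwise Hamming distances:
  Hap313 vs Hap30: 2
  Hap313 vs Hap130: 3
  Hap313 vs Hap385: 10
  Hap30 vs Hap130: 5
  Hap30 vs Hap385: 11
  Hap130 vs Hap385: 10
The smallest is 2, between Hap313 and Hap30.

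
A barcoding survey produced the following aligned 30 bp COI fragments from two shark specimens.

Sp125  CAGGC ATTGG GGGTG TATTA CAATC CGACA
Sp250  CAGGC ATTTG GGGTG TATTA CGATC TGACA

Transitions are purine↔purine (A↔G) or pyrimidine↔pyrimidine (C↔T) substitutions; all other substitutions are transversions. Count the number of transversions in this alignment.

The sequences differ at positions 9 (G/T, transversion), 22 (A/G, transition), 26 (C/T, transition).
Of the 3 differences, 2 transitions and 1 transversion, so the answer is 1.

1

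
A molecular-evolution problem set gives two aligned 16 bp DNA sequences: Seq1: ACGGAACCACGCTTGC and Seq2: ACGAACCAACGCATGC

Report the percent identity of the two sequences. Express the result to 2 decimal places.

75.00%

Mismatches occur at site 4 (G↔A), site 6 (A↔C), site 8 (C↔A), site 13 (T↔A).
12 of the 16 sites match, so the percent identity is 12/16 × 100 = 75.00%.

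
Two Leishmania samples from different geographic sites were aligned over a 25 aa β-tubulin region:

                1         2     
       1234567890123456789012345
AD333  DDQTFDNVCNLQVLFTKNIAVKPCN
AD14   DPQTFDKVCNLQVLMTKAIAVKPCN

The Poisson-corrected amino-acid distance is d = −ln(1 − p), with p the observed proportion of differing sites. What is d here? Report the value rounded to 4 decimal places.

Mismatches occur at site 2 (D↔P), site 7 (N↔K), site 15 (F↔M), site 18 (N↔A).
p = 4/25 = 0.160000.
d = −ln(1 − 0.160000) = −ln(0.840000) = 0.1744.

0.1744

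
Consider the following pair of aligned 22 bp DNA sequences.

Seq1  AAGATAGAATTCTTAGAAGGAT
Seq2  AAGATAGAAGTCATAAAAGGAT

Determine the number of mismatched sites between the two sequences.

The sequences differ at positions 10 (T/G), 13 (T/A), 16 (G/A).
That gives 3 mismatches out of 22 aligned sites, so the Hamming distance is 3.

3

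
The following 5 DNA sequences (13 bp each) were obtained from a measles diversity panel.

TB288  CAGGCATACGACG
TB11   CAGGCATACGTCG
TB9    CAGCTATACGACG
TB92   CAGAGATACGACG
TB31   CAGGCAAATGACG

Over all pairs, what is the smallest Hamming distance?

1

Pairwise Hamming distances:
  TB288 vs TB11: 1
  TB288 vs TB9: 2
  TB288 vs TB92: 2
  TB288 vs TB31: 2
  TB11 vs TB9: 3
  TB11 vs TB92: 3
  TB11 vs TB31: 3
  TB9 vs TB92: 2
  TB9 vs TB31: 4
  TB92 vs TB31: 4
The smallest is 1, between TB288 and TB11.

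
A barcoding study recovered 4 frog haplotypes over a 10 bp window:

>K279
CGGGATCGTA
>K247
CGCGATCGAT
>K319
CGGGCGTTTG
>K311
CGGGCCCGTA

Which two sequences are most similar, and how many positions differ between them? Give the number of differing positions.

2

Pairwise Hamming distances:
  K279 vs K247: 3
  K279 vs K319: 5
  K279 vs K311: 2
  K247 vs K319: 7
  K247 vs K311: 5
  K319 vs K311: 4
The smallest is 2, between K279 and K311.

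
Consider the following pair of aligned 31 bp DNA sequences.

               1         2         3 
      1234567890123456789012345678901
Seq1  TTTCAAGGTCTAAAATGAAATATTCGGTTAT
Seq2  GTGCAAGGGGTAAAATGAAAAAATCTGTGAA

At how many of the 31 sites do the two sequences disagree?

Mismatches occur at site 1 (T/G), site 3 (T/G), site 9 (T/G), site 10 (C/G), site 21 (T/A), site 23 (T/A), site 26 (G/T), site 29 (T/G), site 31 (T/A).
That gives 9 mismatches out of 31 aligned sites, so the Hamming distance is 9.

9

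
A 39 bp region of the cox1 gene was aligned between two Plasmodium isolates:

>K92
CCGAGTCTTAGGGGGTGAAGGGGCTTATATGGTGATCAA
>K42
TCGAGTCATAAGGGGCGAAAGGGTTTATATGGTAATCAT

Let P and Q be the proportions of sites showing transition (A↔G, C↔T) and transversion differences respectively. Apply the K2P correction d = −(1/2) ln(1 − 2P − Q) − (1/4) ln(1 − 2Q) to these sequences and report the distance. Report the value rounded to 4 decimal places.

0.2494

The sequences differ at positions 1 (C/T, transition), 8 (T/A, transversion), 11 (G/A, transition), 16 (T/C, transition), 20 (G/A, transition), 24 (C/T, transition), 34 (G/A, transition), 39 (A/T, transversion).
Of the 8 differences, 6 transitions and 2 transversions over 39 sites: P = 6/39 = 0.153846, Q = 2/39 = 0.051282.
d = −0.5·ln(0.641026) − 0.25·ln(0.897436) = −0.5·(-0.444685) − 0.25·(-0.108213) = 0.2494.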